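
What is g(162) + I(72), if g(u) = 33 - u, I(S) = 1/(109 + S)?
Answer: -23348/181 ≈ -128.99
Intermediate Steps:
g(162) + I(72) = (33 - 1*162) + 1/(109 + 72) = (33 - 162) + 1/181 = -129 + 1/181 = -23348/181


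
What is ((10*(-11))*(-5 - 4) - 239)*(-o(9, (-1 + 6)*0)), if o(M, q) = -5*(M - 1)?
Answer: 30040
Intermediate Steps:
o(M, q) = 5 - 5*M (o(M, q) = -5*(-1 + M) = 5 - 5*M)
((10*(-11))*(-5 - 4) - 239)*(-o(9, (-1 + 6)*0)) = ((10*(-11))*(-5 - 4) - 239)*(-(5 - 5*9)) = (-110*(-9) - 239)*(-(5 - 45)) = (990 - 239)*(-1*(-40)) = 751*40 = 30040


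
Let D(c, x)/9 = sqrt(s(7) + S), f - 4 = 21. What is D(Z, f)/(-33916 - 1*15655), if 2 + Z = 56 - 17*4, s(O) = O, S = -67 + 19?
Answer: -9*I*sqrt(41)/49571 ≈ -0.0011625*I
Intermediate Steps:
S = -48
f = 25 (f = 4 + 21 = 25)
Z = -14 (Z = -2 + (56 - 17*4) = -2 + (56 - 1*68) = -2 + (56 - 68) = -2 - 12 = -14)
D(c, x) = 9*I*sqrt(41) (D(c, x) = 9*sqrt(7 - 48) = 9*sqrt(-41) = 9*(I*sqrt(41)) = 9*I*sqrt(41))
D(Z, f)/(-33916 - 1*15655) = (9*I*sqrt(41))/(-33916 - 1*15655) = (9*I*sqrt(41))/(-33916 - 15655) = (9*I*sqrt(41))/(-49571) = (9*I*sqrt(41))*(-1/49571) = -9*I*sqrt(41)/49571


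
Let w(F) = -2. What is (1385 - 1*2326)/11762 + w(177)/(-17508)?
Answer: -2056438/25741137 ≈ -0.079889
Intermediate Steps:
(1385 - 1*2326)/11762 + w(177)/(-17508) = (1385 - 1*2326)/11762 - 2/(-17508) = (1385 - 2326)*(1/11762) - 2*(-1/17508) = -941*1/11762 + 1/8754 = -941/11762 + 1/8754 = -2056438/25741137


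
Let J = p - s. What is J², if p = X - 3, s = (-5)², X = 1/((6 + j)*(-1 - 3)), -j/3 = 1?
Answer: 113569/144 ≈ 788.67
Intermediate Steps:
j = -3 (j = -3*1 = -3)
X = -1/12 (X = 1/((6 - 3)*(-1 - 3)) = 1/(3*(-4)) = 1/(-12) = -1/12 ≈ -0.083333)
s = 25
p = -37/12 (p = -1/12 - 3 = -37/12 ≈ -3.0833)
J = -337/12 (J = -37/12 - 1*25 = -37/12 - 25 = -337/12 ≈ -28.083)
J² = (-337/12)² = 113569/144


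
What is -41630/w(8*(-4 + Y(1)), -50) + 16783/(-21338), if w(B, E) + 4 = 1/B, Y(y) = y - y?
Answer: 28423465073/2752602 ≈ 10326.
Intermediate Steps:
Y(y) = 0
w(B, E) = -4 + 1/B
-41630/w(8*(-4 + Y(1)), -50) + 16783/(-21338) = -41630/(-4 + 1/(8*(-4 + 0))) + 16783/(-21338) = -41630/(-4 + 1/(8*(-4))) + 16783*(-1/21338) = -41630/(-4 + 1/(-32)) - 16783/21338 = -41630/(-4 - 1/32) - 16783/21338 = -41630/(-129/32) - 16783/21338 = -41630*(-32/129) - 16783/21338 = 1332160/129 - 16783/21338 = 28423465073/2752602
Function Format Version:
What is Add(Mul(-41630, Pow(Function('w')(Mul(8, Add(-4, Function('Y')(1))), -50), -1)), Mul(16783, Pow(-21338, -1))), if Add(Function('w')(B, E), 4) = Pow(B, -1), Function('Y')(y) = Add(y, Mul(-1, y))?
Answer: Rational(28423465073, 2752602) ≈ 10326.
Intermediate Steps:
Function('Y')(y) = 0
Function('w')(B, E) = Add(-4, Pow(B, -1))
Add(Mul(-41630, Pow(Function('w')(Mul(8, Add(-4, Function('Y')(1))), -50), -1)), Mul(16783, Pow(-21338, -1))) = Add(Mul(-41630, Pow(Add(-4, Pow(Mul(8, Add(-4, 0)), -1)), -1)), Mul(16783, Pow(-21338, -1))) = Add(Mul(-41630, Pow(Add(-4, Pow(Mul(8, -4), -1)), -1)), Mul(16783, Rational(-1, 21338))) = Add(Mul(-41630, Pow(Add(-4, Pow(-32, -1)), -1)), Rational(-16783, 21338)) = Add(Mul(-41630, Pow(Add(-4, Rational(-1, 32)), -1)), Rational(-16783, 21338)) = Add(Mul(-41630, Pow(Rational(-129, 32), -1)), Rational(-16783, 21338)) = Add(Mul(-41630, Rational(-32, 129)), Rational(-16783, 21338)) = Add(Rational(1332160, 129), Rational(-16783, 21338)) = Rational(28423465073, 2752602)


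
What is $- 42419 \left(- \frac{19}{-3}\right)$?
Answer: $- \frac{805961}{3} \approx -2.6865 \cdot 10^{5}$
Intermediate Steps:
$- 42419 \left(- \frac{19}{-3}\right) = - 42419 \left(\left(-19\right) \left(- \frac{1}{3}\right)\right) = \left(-42419\right) \frac{19}{3} = - \frac{805961}{3}$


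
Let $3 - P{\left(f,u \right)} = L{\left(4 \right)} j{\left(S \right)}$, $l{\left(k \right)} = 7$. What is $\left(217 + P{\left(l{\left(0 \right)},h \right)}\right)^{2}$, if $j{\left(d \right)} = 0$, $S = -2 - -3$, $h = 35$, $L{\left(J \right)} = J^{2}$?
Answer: $48400$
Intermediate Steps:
$S = 1$ ($S = -2 + 3 = 1$)
$P{\left(f,u \right)} = 3$ ($P{\left(f,u \right)} = 3 - 4^{2} \cdot 0 = 3 - 16 \cdot 0 = 3 - 0 = 3 + 0 = 3$)
$\left(217 + P{\left(l{\left(0 \right)},h \right)}\right)^{2} = \left(217 + 3\right)^{2} = 220^{2} = 48400$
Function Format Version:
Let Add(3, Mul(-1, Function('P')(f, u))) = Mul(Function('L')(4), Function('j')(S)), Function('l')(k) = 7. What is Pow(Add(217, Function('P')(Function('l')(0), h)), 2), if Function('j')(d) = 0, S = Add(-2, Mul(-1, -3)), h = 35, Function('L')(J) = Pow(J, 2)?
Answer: 48400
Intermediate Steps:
S = 1 (S = Add(-2, 3) = 1)
Function('P')(f, u) = 3 (Function('P')(f, u) = Add(3, Mul(-1, Mul(Pow(4, 2), 0))) = Add(3, Mul(-1, Mul(16, 0))) = Add(3, Mul(-1, 0)) = Add(3, 0) = 3)
Pow(Add(217, Function('P')(Function('l')(0), h)), 2) = Pow(Add(217, 3), 2) = Pow(220, 2) = 48400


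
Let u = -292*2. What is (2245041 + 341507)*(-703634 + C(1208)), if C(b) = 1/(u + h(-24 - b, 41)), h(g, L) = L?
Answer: -988250834266124/543 ≈ -1.8200e+12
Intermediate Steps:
u = -584
C(b) = -1/543 (C(b) = 1/(-584 + 41) = 1/(-543) = -1/543)
(2245041 + 341507)*(-703634 + C(1208)) = (2245041 + 341507)*(-703634 - 1/543) = 2586548*(-382073263/543) = -988250834266124/543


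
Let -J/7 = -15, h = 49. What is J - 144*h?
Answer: -6951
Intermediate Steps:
J = 105 (J = -7*(-15) = 105)
J - 144*h = 105 - 144*49 = 105 - 7056 = -6951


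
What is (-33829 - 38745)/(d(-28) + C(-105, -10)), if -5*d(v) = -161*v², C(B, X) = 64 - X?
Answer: -181435/63297 ≈ -2.8664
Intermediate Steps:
d(v) = 161*v²/5 (d(v) = -(-161)*v²/5 = 161*v²/5)
(-33829 - 38745)/(d(-28) + C(-105, -10)) = (-33829 - 38745)/((161/5)*(-28)² + (64 - 1*(-10))) = -72574/((161/5)*784 + (64 + 10)) = -72574/(126224/5 + 74) = -72574/126594/5 = -72574*5/126594 = -181435/63297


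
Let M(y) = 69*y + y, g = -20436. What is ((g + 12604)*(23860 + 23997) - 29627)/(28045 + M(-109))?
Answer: -374845651/20415 ≈ -18361.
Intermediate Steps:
M(y) = 70*y
((g + 12604)*(23860 + 23997) - 29627)/(28045 + M(-109)) = ((-20436 + 12604)*(23860 + 23997) - 29627)/(28045 + 70*(-109)) = (-7832*47857 - 29627)/(28045 - 7630) = (-374816024 - 29627)/20415 = -374845651*1/20415 = -374845651/20415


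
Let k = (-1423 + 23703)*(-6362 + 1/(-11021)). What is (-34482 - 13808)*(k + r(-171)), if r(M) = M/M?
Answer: 75437460874219510/11021 ≈ 6.8449e+12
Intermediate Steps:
r(M) = 1
k = -1562175634840/11021 (k = 22280*(-6362 - 1/11021) = 22280*(-70115603/11021) = -1562175634840/11021 ≈ -1.4175e+8)
(-34482 - 13808)*(k + r(-171)) = (-34482 - 13808)*(-1562175634840/11021 + 1) = -48290*(-1562175623819/11021) = 75437460874219510/11021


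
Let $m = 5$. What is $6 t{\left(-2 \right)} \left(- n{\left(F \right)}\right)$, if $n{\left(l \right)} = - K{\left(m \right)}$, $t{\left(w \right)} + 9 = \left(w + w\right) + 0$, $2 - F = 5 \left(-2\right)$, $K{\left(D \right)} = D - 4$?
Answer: $-78$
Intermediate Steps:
$K{\left(D \right)} = -4 + D$ ($K{\left(D \right)} = D - 4 = -4 + D$)
$F = 12$ ($F = 2 - 5 \left(-2\right) = 2 - -10 = 2 + 10 = 12$)
$t{\left(w \right)} = -9 + 2 w$ ($t{\left(w \right)} = -9 + \left(\left(w + w\right) + 0\right) = -9 + \left(2 w + 0\right) = -9 + 2 w$)
$n{\left(l \right)} = -1$ ($n{\left(l \right)} = - (-4 + 5) = \left(-1\right) 1 = -1$)
$6 t{\left(-2 \right)} \left(- n{\left(F \right)}\right) = 6 \left(-9 + 2 \left(-2\right)\right) \left(\left(-1\right) \left(-1\right)\right) = 6 \left(-9 - 4\right) 1 = 6 \left(-13\right) 1 = \left(-78\right) 1 = -78$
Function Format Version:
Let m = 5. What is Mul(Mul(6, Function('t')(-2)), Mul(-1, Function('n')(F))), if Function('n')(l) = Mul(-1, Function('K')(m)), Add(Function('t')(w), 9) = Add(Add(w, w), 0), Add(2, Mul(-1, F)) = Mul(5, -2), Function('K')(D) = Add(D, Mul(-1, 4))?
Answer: -78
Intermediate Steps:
Function('K')(D) = Add(-4, D) (Function('K')(D) = Add(D, -4) = Add(-4, D))
F = 12 (F = Add(2, Mul(-1, Mul(5, -2))) = Add(2, Mul(-1, -10)) = Add(2, 10) = 12)
Function('t')(w) = Add(-9, Mul(2, w)) (Function('t')(w) = Add(-9, Add(Add(w, w), 0)) = Add(-9, Add(Mul(2, w), 0)) = Add(-9, Mul(2, w)))
Function('n')(l) = -1 (Function('n')(l) = Mul(-1, Add(-4, 5)) = Mul(-1, 1) = -1)
Mul(Mul(6, Function('t')(-2)), Mul(-1, Function('n')(F))) = Mul(Mul(6, Add(-9, Mul(2, -2))), Mul(-1, -1)) = Mul(Mul(6, Add(-9, -4)), 1) = Mul(Mul(6, -13), 1) = Mul(-78, 1) = -78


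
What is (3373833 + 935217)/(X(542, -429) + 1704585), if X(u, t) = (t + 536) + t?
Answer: 4309050/1704263 ≈ 2.5284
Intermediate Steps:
X(u, t) = 536 + 2*t (X(u, t) = (536 + t) + t = 536 + 2*t)
(3373833 + 935217)/(X(542, -429) + 1704585) = (3373833 + 935217)/((536 + 2*(-429)) + 1704585) = 4309050/((536 - 858) + 1704585) = 4309050/(-322 + 1704585) = 4309050/1704263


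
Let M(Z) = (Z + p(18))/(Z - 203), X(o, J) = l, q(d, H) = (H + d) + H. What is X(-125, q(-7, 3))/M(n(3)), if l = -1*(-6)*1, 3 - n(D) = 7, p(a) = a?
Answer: -621/7 ≈ -88.714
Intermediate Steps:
q(d, H) = d + 2*H
n(D) = -4 (n(D) = 3 - 1*7 = 3 - 7 = -4)
l = 6 (l = 6*1 = 6)
X(o, J) = 6
M(Z) = (18 + Z)/(-203 + Z) (M(Z) = (Z + 18)/(Z - 203) = (18 + Z)/(-203 + Z))
X(-125, q(-7, 3))/M(n(3)) = 6/(((18 - 4)/(-203 - 4))) = 6/((14/(-207))) = 6/((-1/207*14)) = 6/(-14/207) = 6*(-207/14) = -621/7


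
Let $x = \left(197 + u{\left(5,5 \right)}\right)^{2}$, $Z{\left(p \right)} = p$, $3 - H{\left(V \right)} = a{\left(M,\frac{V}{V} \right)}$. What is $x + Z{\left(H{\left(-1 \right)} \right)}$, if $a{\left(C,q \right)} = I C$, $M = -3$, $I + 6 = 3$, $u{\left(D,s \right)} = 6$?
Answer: $41203$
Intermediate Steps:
$I = -3$ ($I = -6 + 3 = -3$)
$a{\left(C,q \right)} = - 3 C$
$H{\left(V \right)} = -6$ ($H{\left(V \right)} = 3 - \left(-3\right) \left(-3\right) = 3 - 9 = -6$)
$x = 41209$ ($x = \left(197 + 6\right)^{2} = 203^{2} = 41209$)
$x + Z{\left(H{\left(-1 \right)} \right)} = 41209 - 6 = 41203$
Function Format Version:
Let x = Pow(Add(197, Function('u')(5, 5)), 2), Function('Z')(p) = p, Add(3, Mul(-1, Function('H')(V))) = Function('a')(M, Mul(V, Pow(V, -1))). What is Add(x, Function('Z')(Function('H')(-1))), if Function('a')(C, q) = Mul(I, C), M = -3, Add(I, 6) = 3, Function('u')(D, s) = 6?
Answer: 41203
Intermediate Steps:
I = -3 (I = Add(-6, 3) = -3)
Function('a')(C, q) = Mul(-3, C)
Function('H')(V) = -6 (Function('H')(V) = Add(3, Mul(-1, Mul(-3, -3))) = Add(3, Mul(-1, 9)) = Add(3, -9) = -6)
x = 41209 (x = Pow(Add(197, 6), 2) = Pow(203, 2) = 41209)
Add(x, Function('Z')(Function('H')(-1))) = Add(41209, -6) = 41203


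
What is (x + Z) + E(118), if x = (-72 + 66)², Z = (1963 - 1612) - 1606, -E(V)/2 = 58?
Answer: -1335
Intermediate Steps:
E(V) = -116 (E(V) = -2*58 = -116)
Z = -1255 (Z = 351 - 1606 = -1255)
x = 36 (x = (-6)² = 36)
(x + Z) + E(118) = (36 - 1255) - 116 = -1219 - 116 = -1335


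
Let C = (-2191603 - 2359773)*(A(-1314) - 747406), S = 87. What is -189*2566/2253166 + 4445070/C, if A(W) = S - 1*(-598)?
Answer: -137352209932248157/638135673230384328 ≈ -0.21524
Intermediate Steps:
A(W) = 685 (A(W) = 87 - 1*(-598) = 87 + 598 = 685)
C = 3398608038096 (C = (-2191603 - 2359773)*(685 - 747406) = -4551376*(-746721) = 3398608038096)
-189*2566/2253166 + 4445070/C = -189*2566/2253166 + 4445070/3398608038096 = -484974*1/2253166 + 4445070*(1/3398608038096) = -242487/1126583 + 740845/566434673016 = -137352209932248157/638135673230384328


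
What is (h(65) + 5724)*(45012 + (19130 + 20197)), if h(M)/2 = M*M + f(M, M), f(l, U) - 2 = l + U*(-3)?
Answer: 1173830202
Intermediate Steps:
f(l, U) = 2 + l - 3*U (f(l, U) = 2 + (l + U*(-3)) = 2 + (l - 3*U) = 2 + l - 3*U)
h(M) = 4 - 4*M + 2*M² (h(M) = 2*(M*M + (2 + M - 3*M)) = 2*(M² + (2 - 2*M)) = 2*(2 + M² - 2*M) = 4 - 4*M + 2*M²)
(h(65) + 5724)*(45012 + (19130 + 20197)) = ((4 - 4*65 + 2*65²) + 5724)*(45012 + (19130 + 20197)) = ((4 - 260 + 2*4225) + 5724)*(45012 + 39327) = ((4 - 260 + 8450) + 5724)*84339 = (8194 + 5724)*84339 = 13918*84339 = 1173830202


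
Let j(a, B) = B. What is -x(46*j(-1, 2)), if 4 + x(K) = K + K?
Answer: -180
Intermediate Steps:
x(K) = -4 + 2*K (x(K) = -4 + (K + K) = -4 + 2*K)
-x(46*j(-1, 2)) = -(-4 + 2*(46*2)) = -(-4 + 2*92) = -(-4 + 184) = -1*180 = -180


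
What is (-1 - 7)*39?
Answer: -312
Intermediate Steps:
(-1 - 7)*39 = -8*39 = -312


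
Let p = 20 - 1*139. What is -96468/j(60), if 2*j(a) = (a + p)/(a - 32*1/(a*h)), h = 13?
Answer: 751935904/3835 ≈ 1.9607e+5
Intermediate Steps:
p = -119 (p = 20 - 139 = -119)
j(a) = (-119 + a)/(2*(a - 32/(13*a))) (j(a) = ((a - 119)/(a - 32*1/(13*a)))/2 = ((-119 + a)/(a - 32/(13*a)))/2 = (-119 + a)/(2*(a - 32/(13*a))))
-96468/j(60) = -96468*(-32 + 13*60²)/(390*(-119 + 60)) = -96468/((13/2)*60*(-59)/(-32 + 13*3600)) = -96468/((13/2)*60*(-59)/(-32 + 46800)) = -96468/((13/2)*60*(-59)/46768) = -96468/((13/2)*60*(1/46768)*(-59)) = -96468/(-11505/23384) = -96468*(-23384/11505) = 751935904/3835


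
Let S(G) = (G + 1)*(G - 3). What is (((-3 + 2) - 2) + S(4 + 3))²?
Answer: 841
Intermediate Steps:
S(G) = (1 + G)*(-3 + G)
(((-3 + 2) - 2) + S(4 + 3))² = (((-3 + 2) - 2) + (-3 + (4 + 3)² - 2*(4 + 3)))² = ((-1 - 2) + (-3 + 7² - 2*7))² = (-3 + (-3 + 49 - 14))² = (-3 + 32)² = 29² = 841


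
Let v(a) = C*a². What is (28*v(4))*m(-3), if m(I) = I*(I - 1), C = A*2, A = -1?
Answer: -10752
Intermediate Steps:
C = -2 (C = -1*2 = -2)
v(a) = -2*a²
m(I) = I*(-1 + I)
(28*v(4))*m(-3) = (28*(-2*4²))*(-3*(-1 - 3)) = (28*(-2*16))*(-3*(-4)) = (28*(-32))*12 = -896*12 = -10752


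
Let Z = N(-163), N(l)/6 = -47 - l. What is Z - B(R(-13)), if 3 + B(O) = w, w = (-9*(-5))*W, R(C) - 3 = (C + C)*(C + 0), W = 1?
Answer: 654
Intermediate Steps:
N(l) = -282 - 6*l (N(l) = 6*(-47 - l) = -282 - 6*l)
Z = 696 (Z = -282 - 6*(-163) = -282 + 978 = 696)
R(C) = 3 + 2*C**2 (R(C) = 3 + (C + C)*(C + 0) = 3 + (2*C)*C = 3 + 2*C**2)
w = 45 (w = -9*(-5)*1 = -3*(-15)*1 = 45*1 = 45)
B(O) = 42 (B(O) = -3 + 45 = 42)
Z - B(R(-13)) = 696 - 1*42 = 696 - 42 = 654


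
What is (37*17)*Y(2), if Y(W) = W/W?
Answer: 629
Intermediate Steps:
Y(W) = 1
(37*17)*Y(2) = (37*17)*1 = 629*1 = 629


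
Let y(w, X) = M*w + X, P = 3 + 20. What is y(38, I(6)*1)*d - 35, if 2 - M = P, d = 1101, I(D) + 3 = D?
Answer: -875330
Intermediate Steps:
I(D) = -3 + D
P = 23
M = -21 (M = 2 - 1*23 = 2 - 23 = -21)
y(w, X) = X - 21*w (y(w, X) = -21*w + X = X - 21*w)
y(38, I(6)*1)*d - 35 = ((-3 + 6)*1 - 21*38)*1101 - 35 = (3*1 - 798)*1101 - 35 = (3 - 798)*1101 - 35 = -795*1101 - 35 = -875295 - 35 = -875330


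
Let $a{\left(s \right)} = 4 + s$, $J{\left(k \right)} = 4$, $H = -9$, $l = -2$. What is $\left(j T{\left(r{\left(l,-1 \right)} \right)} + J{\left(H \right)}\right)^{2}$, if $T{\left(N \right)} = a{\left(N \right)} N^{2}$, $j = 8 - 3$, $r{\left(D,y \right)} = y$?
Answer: $361$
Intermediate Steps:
$j = 5$ ($j = 8 - 3 = 5$)
$T{\left(N \right)} = N^{2} \left(4 + N\right)$ ($T{\left(N \right)} = \left(4 + N\right) N^{2} = N^{2} \left(4 + N\right)$)
$\left(j T{\left(r{\left(l,-1 \right)} \right)} + J{\left(H \right)}\right)^{2} = \left(5 \left(-1\right)^{2} \left(4 - 1\right) + 4\right)^{2} = \left(5 \cdot 1 \cdot 3 + 4\right)^{2} = \left(5 \cdot 3 + 4\right)^{2} = \left(15 + 4\right)^{2} = 19^{2} = 361$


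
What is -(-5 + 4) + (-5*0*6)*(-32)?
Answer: 1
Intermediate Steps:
-(-5 + 4) + (-5*0*6)*(-32) = -1*(-1) + (0*6)*(-32) = 1 + 0*(-32) = 1 + 0 = 1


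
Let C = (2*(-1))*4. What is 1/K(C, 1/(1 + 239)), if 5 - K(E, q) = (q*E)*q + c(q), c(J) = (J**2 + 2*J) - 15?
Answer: 57600/1151527 ≈ 0.050021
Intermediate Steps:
c(J) = -15 + J**2 + 2*J
C = -8 (C = -2*4 = -8)
K(E, q) = 20 - q**2 - 2*q - E*q**2 (K(E, q) = 5 - ((q*E)*q + (-15 + q**2 + 2*q)) = 5 - ((E*q)*q + (-15 + q**2 + 2*q)) = 5 - (E*q**2 + (-15 + q**2 + 2*q)) = 5 - (-15 + q**2 + 2*q + E*q**2) = 5 + (15 - q**2 - 2*q - E*q**2) = 20 - q**2 - 2*q - E*q**2)
1/K(C, 1/(1 + 239)) = 1/(20 - (1/(1 + 239))**2 - 2/(1 + 239) - 1*(-8)*(1/(1 + 239))**2) = 1/(20 - (1/240)**2 - 2/240 - 1*(-8)*(1/240)**2) = 1/(20 - (1/240)**2 - 2*1/240 - 1*(-8)*(1/240)**2) = 1/(20 - 1*1/57600 - 1/120 - 1*(-8)*1/57600) = 1/(20 - 1/57600 - 1/120 + 1/7200) = 1/(1151527/57600) = 57600/1151527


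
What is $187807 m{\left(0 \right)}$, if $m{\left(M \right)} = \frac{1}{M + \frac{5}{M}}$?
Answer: $0$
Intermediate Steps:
$187807 m{\left(0 \right)} = 187807 \frac{0}{5 + 0^{2}} = 187807 \frac{0}{5 + 0} = 187807 \cdot \frac{0}{5} = 187807 \cdot 0 \cdot \frac{1}{5} = 187807 \cdot 0 = 0$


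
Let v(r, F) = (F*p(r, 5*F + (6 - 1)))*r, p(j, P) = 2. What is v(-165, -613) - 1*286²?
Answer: 120494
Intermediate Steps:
v(r, F) = 2*F*r (v(r, F) = (F*2)*r = (2*F)*r = 2*F*r)
v(-165, -613) - 1*286² = 2*(-613)*(-165) - 1*286² = 202290 - 1*81796 = 202290 - 81796 = 120494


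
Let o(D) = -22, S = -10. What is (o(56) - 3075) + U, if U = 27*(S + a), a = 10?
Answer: -3097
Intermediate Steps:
U = 0 (U = 27*(-10 + 10) = 27*0 = 0)
(o(56) - 3075) + U = (-22 - 3075) + 0 = -3097 + 0 = -3097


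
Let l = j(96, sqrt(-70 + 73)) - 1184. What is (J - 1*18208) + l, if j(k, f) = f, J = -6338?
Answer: -25730 + sqrt(3) ≈ -25728.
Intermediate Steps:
l = -1184 + sqrt(3) (l = sqrt(-70 + 73) - 1184 = sqrt(3) - 1184 = -1184 + sqrt(3) ≈ -1182.3)
(J - 1*18208) + l = (-6338 - 1*18208) + (-1184 + sqrt(3)) = (-6338 - 18208) + (-1184 + sqrt(3)) = -24546 + (-1184 + sqrt(3)) = -25730 + sqrt(3)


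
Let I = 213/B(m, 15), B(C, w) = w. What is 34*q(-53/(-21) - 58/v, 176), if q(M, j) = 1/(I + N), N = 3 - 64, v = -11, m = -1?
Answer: -85/117 ≈ -0.72650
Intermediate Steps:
I = 71/5 (I = 213/15 = 213*(1/15) = 71/5 ≈ 14.200)
N = -61
q(M, j) = -5/234 (q(M, j) = 1/(71/5 - 61) = 1/(-234/5) = -5/234)
34*q(-53/(-21) - 58/v, 176) = 34*(-5/234) = -85/117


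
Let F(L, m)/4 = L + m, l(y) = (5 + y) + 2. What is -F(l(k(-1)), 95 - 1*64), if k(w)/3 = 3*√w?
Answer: -152 - 36*I ≈ -152.0 - 36.0*I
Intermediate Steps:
k(w) = 9*√w (k(w) = 3*(3*√w) = 9*√w)
l(y) = 7 + y
F(L, m) = 4*L + 4*m (F(L, m) = 4*(L + m) = 4*L + 4*m)
-F(l(k(-1)), 95 - 1*64) = -(4*(7 + 9*√(-1)) + 4*(95 - 1*64)) = -(4*(7 + 9*I) + 4*(95 - 64)) = -((28 + 36*I) + 4*31) = -((28 + 36*I) + 124) = -(152 + 36*I) = -152 - 36*I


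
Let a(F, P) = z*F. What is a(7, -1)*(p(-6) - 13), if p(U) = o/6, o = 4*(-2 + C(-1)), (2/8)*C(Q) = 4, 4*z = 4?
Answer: -77/3 ≈ -25.667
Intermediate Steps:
z = 1 (z = (¼)*4 = 1)
C(Q) = 16 (C(Q) = 4*4 = 16)
o = 56 (o = 4*(-2 + 16) = 4*14 = 56)
a(F, P) = F (a(F, P) = 1*F = F)
p(U) = 28/3 (p(U) = 56/6 = 56*(⅙) = 28/3)
a(7, -1)*(p(-6) - 13) = 7*(28/3 - 13) = 7*(-11/3) = -77/3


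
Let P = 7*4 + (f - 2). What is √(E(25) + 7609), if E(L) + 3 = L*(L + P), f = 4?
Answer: √8981 ≈ 94.768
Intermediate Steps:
P = 30 (P = 7*4 + (4 - 2) = 28 + 2 = 30)
E(L) = -3 + L*(30 + L) (E(L) = -3 + L*(L + 30) = -3 + L*(30 + L))
√(E(25) + 7609) = √((-3 + 25² + 30*25) + 7609) = √((-3 + 625 + 750) + 7609) = √(1372 + 7609) = √8981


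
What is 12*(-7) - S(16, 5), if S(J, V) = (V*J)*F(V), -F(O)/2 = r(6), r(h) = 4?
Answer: 556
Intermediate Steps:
F(O) = -8 (F(O) = -2*4 = -8)
S(J, V) = -8*J*V (S(J, V) = (V*J)*(-8) = (J*V)*(-8) = -8*J*V)
12*(-7) - S(16, 5) = 12*(-7) - (-8)*16*5 = -84 - 1*(-640) = -84 + 640 = 556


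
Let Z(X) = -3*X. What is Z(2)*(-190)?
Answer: 1140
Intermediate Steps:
Z(2)*(-190) = -3*2*(-190) = -6*(-190) = 1140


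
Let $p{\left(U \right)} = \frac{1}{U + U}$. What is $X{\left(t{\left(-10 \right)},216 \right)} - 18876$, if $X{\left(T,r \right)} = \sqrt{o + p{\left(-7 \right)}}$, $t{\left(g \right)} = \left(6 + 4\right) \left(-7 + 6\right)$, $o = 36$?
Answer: $-18876 + \frac{\sqrt{7042}}{14} \approx -18870.0$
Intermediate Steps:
$p{\left(U \right)} = \frac{1}{2 U}$
$t{\left(g \right)} = -10$ ($t{\left(g \right)} = 10 \left(-1\right) = -10$)
$X{\left(T,r \right)} = \frac{\sqrt{7042}}{14}$ ($X{\left(T,r \right)} = \sqrt{36 + \frac{1}{2 \left(-7\right)}} = \sqrt{36 + \frac{1}{2} \left(- \frac{1}{7}\right)} = \sqrt{36 - \frac{1}{14}} = \sqrt{\frac{503}{14}} = \frac{\sqrt{7042}}{14}$)
$X{\left(t{\left(-10 \right)},216 \right)} - 18876 = \frac{\sqrt{7042}}{14} - 18876 = -18876 + \frac{\sqrt{7042}}{14}$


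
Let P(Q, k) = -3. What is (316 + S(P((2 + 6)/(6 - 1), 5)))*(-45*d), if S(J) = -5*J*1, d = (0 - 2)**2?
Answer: -59580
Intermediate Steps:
d = 4 (d = (-2)**2 = 4)
S(J) = -5*J
(316 + S(P((2 + 6)/(6 - 1), 5)))*(-45*d) = (316 - 5*(-3))*(-45*4) = (316 + 15)*(-180) = 331*(-180) = -59580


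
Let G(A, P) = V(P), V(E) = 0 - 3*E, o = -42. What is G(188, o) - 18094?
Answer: -17968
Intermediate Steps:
V(E) = -3*E
G(A, P) = -3*P
G(188, o) - 18094 = -3*(-42) - 18094 = 126 - 18094 = -17968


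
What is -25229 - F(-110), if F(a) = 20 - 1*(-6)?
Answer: -25255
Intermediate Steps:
F(a) = 26 (F(a) = 20 + 6 = 26)
-25229 - F(-110) = -25229 - 1*26 = -25229 - 26 = -25255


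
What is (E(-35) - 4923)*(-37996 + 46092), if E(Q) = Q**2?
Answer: -29939008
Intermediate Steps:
(E(-35) - 4923)*(-37996 + 46092) = ((-35)**2 - 4923)*(-37996 + 46092) = (1225 - 4923)*8096 = -3698*8096 = -29939008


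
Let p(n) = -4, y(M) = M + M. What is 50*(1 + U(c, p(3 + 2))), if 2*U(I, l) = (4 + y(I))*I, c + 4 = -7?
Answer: 5000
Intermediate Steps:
c = -11 (c = -4 - 7 = -11)
y(M) = 2*M
U(I, l) = I*(4 + 2*I)/2 (U(I, l) = ((4 + 2*I)*I)/2 = (I*(4 + 2*I))/2 = I*(4 + 2*I)/2)
50*(1 + U(c, p(3 + 2))) = 50*(1 - 11*(2 - 11)) = 50*(1 - 11*(-9)) = 50*(1 + 99) = 50*100 = 5000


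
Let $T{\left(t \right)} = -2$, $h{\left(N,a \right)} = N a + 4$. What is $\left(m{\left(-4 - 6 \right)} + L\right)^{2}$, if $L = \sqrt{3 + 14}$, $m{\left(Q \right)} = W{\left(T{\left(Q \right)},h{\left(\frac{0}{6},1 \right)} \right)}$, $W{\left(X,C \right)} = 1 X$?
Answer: $\left(2 - \sqrt{17}\right)^{2} \approx 4.5076$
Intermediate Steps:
$h{\left(N,a \right)} = 4 + N a$
$W{\left(X,C \right)} = X$
$m{\left(Q \right)} = -2$
$L = \sqrt{17} \approx 4.1231$
$\left(m{\left(-4 - 6 \right)} + L\right)^{2} = \left(-2 + \sqrt{17}\right)^{2}$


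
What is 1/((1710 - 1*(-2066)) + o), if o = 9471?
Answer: 1/13247 ≈ 7.5489e-5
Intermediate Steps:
1/((1710 - 1*(-2066)) + o) = 1/((1710 - 1*(-2066)) + 9471) = 1/((1710 + 2066) + 9471) = 1/(3776 + 9471) = 1/13247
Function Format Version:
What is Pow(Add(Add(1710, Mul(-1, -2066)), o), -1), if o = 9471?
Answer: Rational(1, 13247) ≈ 7.5489e-5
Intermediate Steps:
Pow(Add(Add(1710, Mul(-1, -2066)), o), -1) = Pow(Add(Add(1710, Mul(-1, -2066)), 9471), -1) = Pow(Add(Add(1710, 2066), 9471), -1) = Pow(Add(3776, 9471), -1) = Pow(13247, -1) = Rational(1, 13247)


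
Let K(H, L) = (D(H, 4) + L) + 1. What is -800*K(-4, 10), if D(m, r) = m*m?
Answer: -21600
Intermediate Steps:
D(m, r) = m²
K(H, L) = 1 + L + H² (K(H, L) = (H² + L) + 1 = (L + H²) + 1 = 1 + L + H²)
-800*K(-4, 10) = -800*(1 + 10 + (-4)²) = -800*(1 + 10 + 16) = -800*27 = -21600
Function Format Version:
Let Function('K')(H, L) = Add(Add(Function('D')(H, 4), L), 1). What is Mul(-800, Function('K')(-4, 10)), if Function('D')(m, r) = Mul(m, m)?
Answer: -21600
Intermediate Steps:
Function('D')(m, r) = Pow(m, 2)
Function('K')(H, L) = Add(1, L, Pow(H, 2)) (Function('K')(H, L) = Add(Add(Pow(H, 2), L), 1) = Add(Add(L, Pow(H, 2)), 1) = Add(1, L, Pow(H, 2)))
Mul(-800, Function('K')(-4, 10)) = Mul(-800, Add(1, 10, Pow(-4, 2))) = Mul(-800, Add(1, 10, 16)) = Mul(-800, 27) = -21600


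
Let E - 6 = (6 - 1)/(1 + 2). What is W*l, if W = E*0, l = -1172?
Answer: 0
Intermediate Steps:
E = 23/3 (E = 6 + (6 - 1)/(1 + 2) = 6 + 5/3 = 23/3 ≈ 7.6667)
W = 0 (W = (23/3)*0 = 0)
W*l = 0*(-1172) = 0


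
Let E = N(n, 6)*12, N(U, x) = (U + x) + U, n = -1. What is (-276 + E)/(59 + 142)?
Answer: -76/67 ≈ -1.1343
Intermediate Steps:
N(U, x) = x + 2*U
E = 48 (E = (6 + 2*(-1))*12 = (6 - 2)*12 = 4*12 = 48)
(-276 + E)/(59 + 142) = (-276 + 48)/(59 + 142) = -228/201 = -228*1/201 = -76/67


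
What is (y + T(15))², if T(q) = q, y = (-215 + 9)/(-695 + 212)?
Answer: 55517401/233289 ≈ 237.98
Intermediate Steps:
y = 206/483 (y = -206/(-483) = -206*(-1/483) = 206/483 ≈ 0.42650)
(y + T(15))² = (206/483 + 15)² = (7451/483)² = 55517401/233289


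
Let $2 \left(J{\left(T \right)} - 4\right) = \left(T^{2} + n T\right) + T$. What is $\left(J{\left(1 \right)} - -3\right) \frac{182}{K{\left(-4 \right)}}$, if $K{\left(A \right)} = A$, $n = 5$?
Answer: $- \frac{1911}{4} \approx -477.75$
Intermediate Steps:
$J{\left(T \right)} = 4 + \frac{T^{2}}{2} + 3 T$ ($J{\left(T \right)} = 4 + \frac{\left(T^{2} + 5 T\right) + T}{2} = 4 + \frac{T^{2} + 6 T}{2} = 4 + \left(\frac{T^{2}}{2} + 3 T\right) = 4 + \frac{T^{2}}{2} + 3 T$)
$\left(J{\left(1 \right)} - -3\right) \frac{182}{K{\left(-4 \right)}} = \left(\left(4 + \frac{1^{2}}{2} + 3 \cdot 1\right) - -3\right) \frac{182}{-4} = \left(\left(4 + \frac{1}{2} \cdot 1 + 3\right) + 3\right) 182 \left(- \frac{1}{4}\right) = \left(\left(4 + \frac{1}{2} + 3\right) + 3\right) \left(- \frac{91}{2}\right) = \left(\frac{15}{2} + 3\right) \left(- \frac{91}{2}\right) = \frac{21}{2} \left(- \frac{91}{2}\right) = - \frac{1911}{4}$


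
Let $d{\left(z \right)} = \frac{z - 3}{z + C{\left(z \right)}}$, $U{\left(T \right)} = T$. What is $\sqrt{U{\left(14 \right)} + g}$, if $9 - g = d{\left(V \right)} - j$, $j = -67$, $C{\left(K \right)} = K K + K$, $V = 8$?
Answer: $\frac{i \sqrt{705}}{4} \approx 6.638 i$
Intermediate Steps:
$C{\left(K \right)} = K + K^{2}$ ($C{\left(K \right)} = K^{2} + K = K + K^{2}$)
$d{\left(z \right)} = \frac{-3 + z}{z + z \left(1 + z\right)}$ ($d{\left(z \right)} = \frac{z - 3}{z + z \left(1 + z\right)} = \frac{-3 + z}{z + z \left(1 + z\right)}$)
$g = - \frac{929}{16}$ ($g = 9 - \left(\frac{-3 + 8}{8 \left(2 + 8\right)} - -67\right) = 9 - \left(\frac{1}{8} \cdot \frac{1}{10} \cdot 5 + 67\right) = 9 - \left(\frac{1}{16} + 67\right) = 9 - \frac{1073}{16} = - \frac{929}{16} \approx -58.063$)
$\sqrt{U{\left(14 \right)} + g} = \sqrt{14 - \frac{929}{16}} = \sqrt{- \frac{705}{16}} = \frac{i \sqrt{705}}{4}$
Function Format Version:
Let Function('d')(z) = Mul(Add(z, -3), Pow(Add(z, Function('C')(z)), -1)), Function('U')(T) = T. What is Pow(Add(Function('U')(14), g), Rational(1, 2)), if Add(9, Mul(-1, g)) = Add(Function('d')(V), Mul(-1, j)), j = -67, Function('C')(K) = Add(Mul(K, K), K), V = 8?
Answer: Mul(Rational(1, 4), I, Pow(705, Rational(1, 2))) ≈ Mul(6.6380, I)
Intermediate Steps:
Function('C')(K) = Add(K, Pow(K, 2)) (Function('C')(K) = Add(Pow(K, 2), K) = Add(K, Pow(K, 2)))
Function('d')(z) = Mul(Pow(Add(z, Mul(z, Add(1, z))), -1), Add(-3, z)) (Function('d')(z) = Mul(Add(z, -3), Pow(Add(z, Mul(z, Add(1, z))), -1)) = Mul(Add(-3, z), Pow(Add(z, Mul(z, Add(1, z))), -1)) = Mul(Pow(Add(z, Mul(z, Add(1, z))), -1), Add(-3, z)))
g = Rational(-929, 16) (g = Add(9, Mul(-1, Add(Mul(Pow(8, -1), Pow(Add(2, 8), -1), Add(-3, 8)), Mul(-1, -67)))) = Add(9, Mul(-1, Add(Mul(Rational(1, 8), Pow(10, -1), 5), 67))) = Add(9, Mul(-1, Add(Mul(Rational(1, 8), Rational(1, 10), 5), 67))) = Add(9, Mul(-1, Add(Rational(1, 16), 67))) = Add(9, Mul(-1, Rational(1073, 16))) = Add(9, Rational(-1073, 16)) = Rational(-929, 16) ≈ -58.063)
Pow(Add(Function('U')(14), g), Rational(1, 2)) = Pow(Add(14, Rational(-929, 16)), Rational(1, 2)) = Pow(Rational(-705, 16), Rational(1, 2)) = Mul(Rational(1, 4), I, Pow(705, Rational(1, 2)))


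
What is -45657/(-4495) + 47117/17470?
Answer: 201883741/15705530 ≈ 12.854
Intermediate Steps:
-45657/(-4495) + 47117/17470 = -45657*(-1/4495) + 47117*(1/17470) = 45657/4495 + 47117/17470 = 201883741/15705530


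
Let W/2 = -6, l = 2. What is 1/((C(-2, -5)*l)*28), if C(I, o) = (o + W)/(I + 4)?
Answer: -1/476 ≈ -0.0021008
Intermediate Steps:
W = -12 (W = 2*(-6) = -12)
C(I, o) = (-12 + o)/(4 + I) (C(I, o) = (o - 12)/(I + 4) = (-12 + o)/(4 + I))
1/((C(-2, -5)*l)*28) = 1/((((-12 - 5)/(4 - 2))*2)*28) = 1/(((-17/2)*2)*28) = 1/((((½)*(-17))*2)*28) = 1/(-17/2*2*28) = 1/(-17*28) = 1/(-476) = -1/476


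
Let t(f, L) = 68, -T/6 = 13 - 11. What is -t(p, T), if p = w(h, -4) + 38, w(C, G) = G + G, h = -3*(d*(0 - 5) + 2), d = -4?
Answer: -68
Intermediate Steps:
h = -66 (h = -3*(-4*(0 - 5) + 2) = -3*(-4*(-5) + 2) = -3*(20 + 2) = -3*22 = -66)
w(C, G) = 2*G
T = -12 (T = -6*(13 - 11) = -6*2 = -12)
p = 30 (p = 2*(-4) + 38 = -8 + 38 = 30)
-t(p, T) = -1*68 = -68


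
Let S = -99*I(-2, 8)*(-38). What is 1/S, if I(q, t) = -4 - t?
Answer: -1/45144 ≈ -2.2151e-5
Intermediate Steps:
S = -45144 (S = -99*(-4 - 1*8)*(-38) = -99*(-4 - 8)*(-38) = -99*(-12)*(-38) = 1188*(-38) = -45144)
1/S = 1/(-45144) = -1/45144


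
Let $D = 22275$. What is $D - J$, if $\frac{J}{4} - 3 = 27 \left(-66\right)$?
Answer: $29391$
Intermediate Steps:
$J = -7116$ ($J = 12 + 4 \cdot 27 \left(-66\right) = 12 + 4 \left(-1782\right) = 12 - 7128 = -7116$)
$D - J = 22275 - -7116 = 22275 + 7116 = 29391$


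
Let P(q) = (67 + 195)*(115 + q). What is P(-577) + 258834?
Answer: 137790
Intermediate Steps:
P(q) = 30130 + 262*q (P(q) = 262*(115 + q) = 30130 + 262*q)
P(-577) + 258834 = (30130 + 262*(-577)) + 258834 = (30130 - 151174) + 258834 = -121044 + 258834 = 137790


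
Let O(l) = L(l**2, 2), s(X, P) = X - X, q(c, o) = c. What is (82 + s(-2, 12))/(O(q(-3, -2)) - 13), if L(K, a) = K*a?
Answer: 82/5 ≈ 16.400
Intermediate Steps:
s(X, P) = 0
O(l) = 2*l**2 (O(l) = l**2*2 = 2*l**2)
(82 + s(-2, 12))/(O(q(-3, -2)) - 13) = (82 + 0)/(2*(-3)**2 - 13) = 82/(2*9 - 13) = 82/(18 - 13) = 82/5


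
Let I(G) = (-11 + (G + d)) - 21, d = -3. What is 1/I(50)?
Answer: 1/15 ≈ 0.066667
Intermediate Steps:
I(G) = -35 + G (I(G) = (-11 + (G - 3)) - 21 = (-11 + (-3 + G)) - 21 = (-14 + G) - 21 = -35 + G)
1/I(50) = 1/(-35 + 50) = 1/15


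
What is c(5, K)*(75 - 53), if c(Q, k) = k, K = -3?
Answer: -66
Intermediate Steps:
c(5, K)*(75 - 53) = -3*(75 - 53) = -3*22 = -66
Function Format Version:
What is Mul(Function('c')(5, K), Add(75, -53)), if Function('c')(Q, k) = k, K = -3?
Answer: -66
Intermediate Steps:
Mul(Function('c')(5, K), Add(75, -53)) = Mul(-3, Add(75, -53)) = Mul(-3, 22) = -66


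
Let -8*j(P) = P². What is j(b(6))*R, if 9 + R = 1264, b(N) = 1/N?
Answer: -1255/288 ≈ -4.3576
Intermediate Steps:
R = 1255 (R = -9 + 1264 = 1255)
j(P) = -P²/8
j(b(6))*R = -(1/6)²/8*1255 = -(⅙)²/8*1255 = -⅛*1/36*1255 = -1/288*1255 = -1255/288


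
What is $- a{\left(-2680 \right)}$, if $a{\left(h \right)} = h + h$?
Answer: $5360$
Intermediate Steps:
$a{\left(h \right)} = 2 h$
$- a{\left(-2680 \right)} = - 2 \left(-2680\right) = \left(-1\right) \left(-5360\right) = 5360$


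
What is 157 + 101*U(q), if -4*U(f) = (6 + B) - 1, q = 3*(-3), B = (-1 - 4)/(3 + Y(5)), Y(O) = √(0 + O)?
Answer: 2007/16 - 505*√5/16 ≈ 54.862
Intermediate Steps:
Y(O) = √O
B = -5/(3 + √5) (B = (-1 - 4)/(3 + √5) = -5/(3 + √5) ≈ -0.95492)
q = -9
U(f) = -5/16 - 5*√5/16 (U(f) = -((6 + (-15/4 + 5*√5/4)) - 1)/4 = -((9/4 + 5*√5/4) - 1)/4 = -(5/4 + 5*√5/4)/4 = -5/16 - 5*√5/16)
157 + 101*U(q) = 157 + 101*(-5/16 - 5*√5/16) = 157 + (-505/16 - 505*√5/16) = 2007/16 - 505*√5/16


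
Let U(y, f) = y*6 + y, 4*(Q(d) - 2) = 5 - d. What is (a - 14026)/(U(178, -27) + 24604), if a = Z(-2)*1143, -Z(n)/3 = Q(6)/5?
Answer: -304523/517000 ≈ -0.58902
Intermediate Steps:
Q(d) = 13/4 - d/4 (Q(d) = 2 + (5 - d)/4 = 2 + (5/4 - d/4) = 13/4 - d/4)
Z(n) = -21/20 (Z(n) = -3*(13/4 - 1/4*6)/5 = -3*(13/4 - 3/2)/5 = -21/(4*5) = -3*7/20 = -21/20)
U(y, f) = 7*y (U(y, f) = 6*y + y = 7*y)
a = -24003/20 (a = -21/20*1143 = -24003/20 ≈ -1200.2)
(a - 14026)/(U(178, -27) + 24604) = (-24003/20 - 14026)/(7*178 + 24604) = -304523/(20*(1246 + 24604)) = -304523/20/25850 = -304523/20*1/25850 = -304523/517000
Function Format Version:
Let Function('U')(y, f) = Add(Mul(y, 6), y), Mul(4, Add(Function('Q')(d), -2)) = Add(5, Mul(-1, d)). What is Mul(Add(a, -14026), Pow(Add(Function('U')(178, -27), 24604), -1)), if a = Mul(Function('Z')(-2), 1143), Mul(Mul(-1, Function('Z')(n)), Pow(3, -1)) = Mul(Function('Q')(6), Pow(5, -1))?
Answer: Rational(-304523, 517000) ≈ -0.58902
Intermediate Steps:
Function('Q')(d) = Add(Rational(13, 4), Mul(Rational(-1, 4), d)) (Function('Q')(d) = Add(2, Mul(Rational(1, 4), Add(5, Mul(-1, d)))) = Add(2, Add(Rational(5, 4), Mul(Rational(-1, 4), d))) = Add(Rational(13, 4), Mul(Rational(-1, 4), d)))
Function('Z')(n) = Rational(-21, 20) (Function('Z')(n) = Mul(-3, Mul(Add(Rational(13, 4), Mul(Rational(-1, 4), 6)), Pow(5, -1))) = Mul(-3, Mul(Add(Rational(13, 4), Rational(-3, 2)), Rational(1, 5))) = Mul(-3, Mul(Rational(7, 4), Rational(1, 5))) = Mul(-3, Rational(7, 20)) = Rational(-21, 20))
Function('U')(y, f) = Mul(7, y) (Function('U')(y, f) = Add(Mul(6, y), y) = Mul(7, y))
a = Rational(-24003, 20) (a = Mul(Rational(-21, 20), 1143) = Rational(-24003, 20) ≈ -1200.2)
Mul(Add(a, -14026), Pow(Add(Function('U')(178, -27), 24604), -1)) = Mul(Add(Rational(-24003, 20), -14026), Pow(Add(Mul(7, 178), 24604), -1)) = Mul(Rational(-304523, 20), Pow(Add(1246, 24604), -1)) = Mul(Rational(-304523, 20), Pow(25850, -1)) = Mul(Rational(-304523, 20), Rational(1, 25850)) = Rational(-304523, 517000)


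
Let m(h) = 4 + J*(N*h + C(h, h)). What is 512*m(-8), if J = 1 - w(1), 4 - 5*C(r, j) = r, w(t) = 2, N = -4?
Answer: -77824/5 ≈ -15565.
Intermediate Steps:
C(r, j) = 4/5 - r/5
J = -1 (J = 1 - 1*2 = 1 - 2 = -1)
m(h) = 16/5 + 21*h/5 (m(h) = 4 - (-4*h + (4/5 - h/5)) = 4 - (4/5 - 21*h/5) = 4 + (-4/5 + 21*h/5) = 16/5 + 21*h/5)
512*m(-8) = 512*(16/5 + (21/5)*(-8)) = 512*(16/5 - 168/5) = 512*(-152/5) = -77824/5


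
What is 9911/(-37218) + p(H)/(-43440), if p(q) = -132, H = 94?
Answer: -17734211/67364580 ≈ -0.26326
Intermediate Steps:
9911/(-37218) + p(H)/(-43440) = 9911/(-37218) - 132/(-43440) = 9911*(-1/37218) - 132*(-1/43440) = -9911/37218 + 11/3620 = -17734211/67364580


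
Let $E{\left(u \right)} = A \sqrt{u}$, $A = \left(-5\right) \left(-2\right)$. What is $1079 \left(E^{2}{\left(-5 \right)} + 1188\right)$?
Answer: $742352$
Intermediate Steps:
$A = 10$
$E{\left(u \right)} = 10 \sqrt{u}$
$1079 \left(E^{2}{\left(-5 \right)} + 1188\right) = 1079 \left(\left(10 \sqrt{-5}\right)^{2} + 1188\right) = 1079 \left(\left(10 i \sqrt{5}\right)^{2} + 1188\right) = 1079 \left(-500 + 1188\right) = 1079 \cdot 688 = 742352$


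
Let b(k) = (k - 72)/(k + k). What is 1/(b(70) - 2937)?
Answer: -70/205591 ≈ -0.00034048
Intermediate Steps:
b(k) = (-72 + k)/(2*k) (b(k) = (-72 + k)/((2*k)) = (-72 + k)*(1/(2*k)) = (-72 + k)/(2*k))
1/(b(70) - 2937) = 1/((1/2)*(-72 + 70)/70 - 2937) = 1/((1/2)*(1/70)*(-2) - 2937) = 1/(-1/70 - 2937) = 1/(-205591/70) = -70/205591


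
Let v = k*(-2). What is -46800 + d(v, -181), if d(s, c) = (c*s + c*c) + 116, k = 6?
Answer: -11751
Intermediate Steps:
v = -12 (v = 6*(-2) = -12)
d(s, c) = 116 + c**2 + c*s (d(s, c) = (c*s + c**2) + 116 = (c**2 + c*s) + 116 = 116 + c**2 + c*s)
-46800 + d(v, -181) = -46800 + (116 + (-181)**2 - 181*(-12)) = -46800 + (116 + 32761 + 2172) = -46800 + 35049 = -11751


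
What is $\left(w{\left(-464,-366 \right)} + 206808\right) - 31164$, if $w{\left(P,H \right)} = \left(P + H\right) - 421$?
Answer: $174393$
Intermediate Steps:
$w{\left(P,H \right)} = -421 + H + P$ ($w{\left(P,H \right)} = \left(H + P\right) - 421 = -421 + H + P$)
$\left(w{\left(-464,-366 \right)} + 206808\right) - 31164 = \left(\left(-421 - 366 - 464\right) + 206808\right) - 31164 = \left(-1251 + 206808\right) - 31164 = 205557 - 31164 = 174393$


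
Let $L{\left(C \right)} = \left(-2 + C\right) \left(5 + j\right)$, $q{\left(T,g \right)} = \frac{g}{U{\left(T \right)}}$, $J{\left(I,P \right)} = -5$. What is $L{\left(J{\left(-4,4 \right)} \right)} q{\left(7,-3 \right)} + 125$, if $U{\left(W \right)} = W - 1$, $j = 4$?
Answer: $\frac{313}{2} \approx 156.5$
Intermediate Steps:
$U{\left(W \right)} = -1 + W$
$q{\left(T,g \right)} = \frac{g}{-1 + T}$
$L{\left(C \right)} = -18 + 9 C$ ($L{\left(C \right)} = \left(-2 + C\right) \left(5 + 4\right) = \left(-2 + C\right) 9 = -18 + 9 C$)
$L{\left(J{\left(-4,4 \right)} \right)} q{\left(7,-3 \right)} + 125 = \left(-18 + 9 \left(-5\right)\right) \left(- \frac{3}{-1 + 7}\right) + 125 = \left(-18 - 45\right) \left(- \frac{3}{6}\right) + 125 = - 63 \left(\left(-3\right) \frac{1}{6}\right) + 125 = \left(-63\right) \left(- \frac{1}{2}\right) + 125 = \frac{63}{2} + 125 = \frac{313}{2}$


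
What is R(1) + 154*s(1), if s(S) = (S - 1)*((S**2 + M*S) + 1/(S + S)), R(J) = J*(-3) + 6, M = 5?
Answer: 3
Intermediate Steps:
R(J) = 6 - 3*J (R(J) = -3*J + 6 = 6 - 3*J)
s(S) = (-1 + S)*(S**2 + 1/(2*S) + 5*S) (s(S) = (S - 1)*((S**2 + 5*S) + 1/(S + S)) = (-1 + S)*((S**2 + 5*S) + 1/(2*S)) = (-1 + S)*(S**2 + 1/(2*S) + 5*S))
R(1) + 154*s(1) = (6 - 3*1) + 154*(1/2 + 1**3 - 5*1 + 4*1**2 - 1/2/1) = (6 - 3) + 154*(1/2 + 1 - 5 + 4*1 - 1/2*1) = 3 + 154*(1/2 + 1 - 5 + 4 - 1/2) = 3 + 154*0 = 3 + 0 = 3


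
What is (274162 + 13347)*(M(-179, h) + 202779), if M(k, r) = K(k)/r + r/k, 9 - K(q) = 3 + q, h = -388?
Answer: 4049140056108333/69452 ≈ 5.8301e+10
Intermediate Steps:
K(q) = 6 - q (K(q) = 9 - (3 + q) = 9 + (-3 - q) = 6 - q)
M(k, r) = r/k + (6 - k)/r (M(k, r) = (6 - k)/r + r/k = r/k + (6 - k)/r)
(274162 + 13347)*(M(-179, h) + 202779) = (274162 + 13347)*((6/(-388) - 388/(-179) - 1*(-179)/(-388)) + 202779) = 287509*((6*(-1/388) - 388*(-1/179) - 1*(-179)*(-1/388)) + 202779) = 287509*((-3/194 + 388/179 - 179/388) + 202779) = 287509*(117429/69452 + 202779) = 287509*(14083524537/69452) = 4049140056108333/69452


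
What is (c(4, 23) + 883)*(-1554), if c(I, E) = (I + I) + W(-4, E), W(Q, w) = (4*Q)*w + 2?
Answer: -815850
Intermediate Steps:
W(Q, w) = 2 + 4*Q*w (W(Q, w) = 4*Q*w + 2 = 2 + 4*Q*w)
c(I, E) = 2 - 16*E + 2*I (c(I, E) = (I + I) + (2 + 4*(-4)*E) = 2*I + (2 - 16*E) = 2 - 16*E + 2*I)
(c(4, 23) + 883)*(-1554) = ((2 - 16*23 + 2*4) + 883)*(-1554) = ((2 - 368 + 8) + 883)*(-1554) = (-358 + 883)*(-1554) = 525*(-1554) = -815850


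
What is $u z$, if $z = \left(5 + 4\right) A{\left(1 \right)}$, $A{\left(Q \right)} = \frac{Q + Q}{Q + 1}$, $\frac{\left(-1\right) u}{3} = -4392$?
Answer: $118584$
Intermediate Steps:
$u = 13176$ ($u = \left(-3\right) \left(-4392\right) = 13176$)
$A{\left(Q \right)} = \frac{2 Q}{1 + Q}$
$z = 9$ ($z = \left(5 + 4\right) 2 \cdot 1 \frac{1}{1 + 1} = 9 \cdot 2 \cdot 1 \cdot \frac{1}{2} = 9 \cdot 1 = 9$)
$u z = 13176 \cdot 9 = 118584$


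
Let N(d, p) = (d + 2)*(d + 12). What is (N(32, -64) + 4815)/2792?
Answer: 6311/2792 ≈ 2.2604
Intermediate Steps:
N(d, p) = (2 + d)*(12 + d)
(N(32, -64) + 4815)/2792 = ((24 + 32² + 14*32) + 4815)/2792 = ((24 + 1024 + 448) + 4815)*(1/2792) = (1496 + 4815)*(1/2792) = 6311*(1/2792) = 6311/2792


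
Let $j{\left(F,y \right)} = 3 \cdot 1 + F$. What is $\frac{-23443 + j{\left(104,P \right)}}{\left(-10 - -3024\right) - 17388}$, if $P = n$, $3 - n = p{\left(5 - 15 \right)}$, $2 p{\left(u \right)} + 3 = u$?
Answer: $\frac{11668}{7187} \approx 1.6235$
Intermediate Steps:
$p{\left(u \right)} = - \frac{3}{2} + \frac{u}{2}$
$n = \frac{19}{2}$ ($n = 3 - \left(- \frac{3}{2} + \frac{5 - 15}{2}\right) = 3 - \left(- \frac{3}{2} + \frac{1}{2} \left(-10\right)\right) = 3 - \left(- \frac{3}{2} - 5\right) = 3 - - \frac{13}{2} = 3 + \frac{13}{2} = \frac{19}{2} \approx 9.5$)
$P = \frac{19}{2} \approx 9.5$
$j{\left(F,y \right)} = 3 + F$
$\frac{-23443 + j{\left(104,P \right)}}{\left(-10 - -3024\right) - 17388} = \frac{-23443 + \left(3 + 104\right)}{\left(-10 - -3024\right) - 17388} = \frac{-23443 + 107}{\left(-10 + 3024\right) - 17388} = - \frac{23336}{3014 - 17388} = - \frac{23336}{-14374} = \left(-23336\right) \left(- \frac{1}{14374}\right) = \frac{11668}{7187}$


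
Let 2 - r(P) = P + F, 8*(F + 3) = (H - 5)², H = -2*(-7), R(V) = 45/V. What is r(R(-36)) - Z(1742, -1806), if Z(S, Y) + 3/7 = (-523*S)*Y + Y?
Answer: -92141470033/56 ≈ -1.6454e+9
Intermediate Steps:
Z(S, Y) = -3/7 + Y - 523*S*Y (Z(S, Y) = -3/7 + ((-523*S)*Y + Y) = -3/7 + (-523*S*Y + Y) = -3/7 + (Y - 523*S*Y) = -3/7 + Y - 523*S*Y)
H = 14
F = 57/8 (F = -3 + (14 - 5)²/8 = -3 + (⅛)*9² = -3 + (⅛)*81 = -3 + 81/8 = 57/8 ≈ 7.1250)
r(P) = -41/8 - P (r(P) = 2 - (P + 57/8) = 2 - (57/8 + P) = 2 + (-57/8 - P) = -41/8 - P)
r(R(-36)) - Z(1742, -1806) = (-41/8 - 45/(-36)) - (-3/7 - 1806 - 523*1742*(-1806)) = (-41/8 - 45*(-1)/36) - (-3/7 - 1806 + 1645385196) = (-41/8 - 1*(-5/4)) - 1*11517683727/7 = (-41/8 + 5/4) - 11517683727/7 = -31/8 - 11517683727/7 = -92141470033/56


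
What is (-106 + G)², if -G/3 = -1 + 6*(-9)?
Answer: 3481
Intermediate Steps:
G = 165 (G = -3*(-1 + 6*(-9)) = -3*(-1 - 54) = -3*(-55) = 165)
(-106 + G)² = (-106 + 165)² = 59² = 3481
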